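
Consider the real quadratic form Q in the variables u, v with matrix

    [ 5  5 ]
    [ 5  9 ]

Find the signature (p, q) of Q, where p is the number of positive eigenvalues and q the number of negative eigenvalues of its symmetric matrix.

An LDLᵀ factorisation of A has diagonal entries 5, 4.
That gives 2 positive pivots.

(2, 0)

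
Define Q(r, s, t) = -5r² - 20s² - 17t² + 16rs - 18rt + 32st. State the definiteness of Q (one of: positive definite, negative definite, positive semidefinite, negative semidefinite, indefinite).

The symmetric matrix of Q is A = [[-5, 8, -9], [8, -20, 16], [-9, 16, -17]].
Leading principal minors: Δ_1 = -5, Δ_2 = 36, Δ_3 = -16.
The signs alternate starting with Δ_1 < 0, so by Sylvester's criterion Q is negative definite.

negative definite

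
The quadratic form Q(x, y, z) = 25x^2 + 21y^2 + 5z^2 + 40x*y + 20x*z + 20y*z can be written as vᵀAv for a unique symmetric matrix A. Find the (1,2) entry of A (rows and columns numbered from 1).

20

The coefficient of x·y in Q is 40. For a symmetric A this equals A[1,2] + A[2,1] = 2·A[1,2].
So A[1,2] = 40/2 = 20.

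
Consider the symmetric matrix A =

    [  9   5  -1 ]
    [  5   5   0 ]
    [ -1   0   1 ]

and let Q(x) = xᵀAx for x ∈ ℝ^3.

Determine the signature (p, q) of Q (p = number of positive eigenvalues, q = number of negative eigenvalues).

Applying the same elementary operations to the rows and columns of A produces a congruent diagonal matrix with entries 9, 20/9, 3/4.
That gives 3 positive pivots.

(3, 0)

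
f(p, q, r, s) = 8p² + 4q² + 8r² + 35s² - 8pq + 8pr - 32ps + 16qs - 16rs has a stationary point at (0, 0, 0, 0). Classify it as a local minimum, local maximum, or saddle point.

The Hessian at the origin is H = [[16, -8, 8, -32], [-8, 8, 0, 16], [8, 0, 16, -16], [-32, 16, -16, 70]].
Applying the same elementary operations to the rows and columns of H produces a congruent diagonal matrix with entries 16, 4, 8, 6.
Counting signs: 4 positive.
H is positive definite, so the origin is a strict local minimum.

local minimum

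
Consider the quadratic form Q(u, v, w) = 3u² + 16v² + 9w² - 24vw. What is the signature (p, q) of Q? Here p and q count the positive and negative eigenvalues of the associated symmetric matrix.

(2, 0)

The associated matrix is A = [[3, 0, 0], [0, 16, -12], [0, -12, 9]].
Symmetric row and column elimination reduces A to a congruent diagonal form with pivots 3, 16, 0.
That gives 2 positive, 1 zero pivots.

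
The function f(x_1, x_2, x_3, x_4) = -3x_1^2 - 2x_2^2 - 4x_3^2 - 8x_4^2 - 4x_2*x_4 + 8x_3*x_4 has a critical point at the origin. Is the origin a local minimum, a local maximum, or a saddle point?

The Hessian at the origin is H = [[-6, 0, 0, 0], [0, -4, 0, -4], [0, 0, -8, 8], [0, -4, 8, -16]].
Congruent diagonalization of H (simultaneous row and column reduction) yields pivots -6, -4, -8, -4.
That gives 4 negative pivots.
H is negative definite, so the origin is a strict local maximum.

local maximum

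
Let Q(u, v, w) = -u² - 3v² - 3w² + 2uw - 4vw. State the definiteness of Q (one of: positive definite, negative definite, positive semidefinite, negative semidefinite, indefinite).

negative definite

The associated matrix is A = [[-1, 0, 1], [0, -3, -2], [1, -2, -3]].
Applying the same elementary operations to the rows and columns of A produces a congruent diagonal matrix with entries -1, -3, -2/3.
So there are 3 negative pivots.
Hence Q is negative definite.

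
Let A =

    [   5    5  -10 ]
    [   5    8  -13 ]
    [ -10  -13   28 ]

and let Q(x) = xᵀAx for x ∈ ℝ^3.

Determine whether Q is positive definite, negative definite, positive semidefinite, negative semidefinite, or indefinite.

Row-reducing A symmetrically gives the diagonal entries 5, 3, 5.
That gives 3 positive pivots.
Hence Q is positive definite.

positive definite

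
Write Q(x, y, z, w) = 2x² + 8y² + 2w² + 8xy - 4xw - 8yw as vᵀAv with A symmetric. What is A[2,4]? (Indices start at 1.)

The coefficient of y·w in Q is -8. For a symmetric A this equals A[2,4] + A[4,2] = 2·A[2,4].
So A[2,4] = -8/2 = -4.

-4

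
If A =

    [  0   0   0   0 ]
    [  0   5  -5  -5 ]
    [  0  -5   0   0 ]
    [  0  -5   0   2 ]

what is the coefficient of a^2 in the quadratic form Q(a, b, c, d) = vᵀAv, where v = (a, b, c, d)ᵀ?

0

The coefficient of a^2 is the diagonal entry A[1,1] = 0.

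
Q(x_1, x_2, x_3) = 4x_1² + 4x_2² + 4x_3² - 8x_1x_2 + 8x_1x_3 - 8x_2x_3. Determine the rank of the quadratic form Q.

1

Write A = [[4, -4, 4], [-4, 4, -4], [4, -4, 4]].
Row-reducing A symmetrically gives the diagonal entries 4, 0, 0.
That gives 1 positive, 2 zero pivots.
The rank is the number of nonzero pivots: 1.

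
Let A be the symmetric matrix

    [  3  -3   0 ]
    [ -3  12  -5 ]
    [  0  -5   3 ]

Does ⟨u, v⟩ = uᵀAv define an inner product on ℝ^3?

Leading principal minors: Δ_1 = 3, Δ_2 = 27, Δ_3 = 6.
All leading principal minors are positive, so by Sylvester's criterion Q is positive definite.
⟨·,·⟩ is an inner product exactly when A is positive definite.

yes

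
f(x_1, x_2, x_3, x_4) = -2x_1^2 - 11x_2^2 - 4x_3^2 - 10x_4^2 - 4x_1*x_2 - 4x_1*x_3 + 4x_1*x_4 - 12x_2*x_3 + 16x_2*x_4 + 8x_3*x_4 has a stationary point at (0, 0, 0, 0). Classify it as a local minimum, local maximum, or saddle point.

The Hessian at the origin is H = [[-4, -4, -4, 4], [-4, -22, -12, 16], [-4, -12, -8, 8], [4, 16, 8, -20]].
An LDLᵀ factorisation of H has diagonal entries -4, -18, -4/9, -4.
So there are 4 negative pivots.
H is negative definite, so the origin is a strict local maximum.

local maximum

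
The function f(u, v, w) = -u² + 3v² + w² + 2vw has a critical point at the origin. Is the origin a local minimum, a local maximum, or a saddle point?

saddle point

The Hessian at the origin is H = [[-2, 0, 0], [0, 6, 2], [0, 2, 2]].
Symmetric row and column elimination reduces H to a congruent diagonal form with pivots -2, 6, 4/3.
That gives 2 positive, 1 negative pivots.
H is indefinite, so the origin is a saddle point.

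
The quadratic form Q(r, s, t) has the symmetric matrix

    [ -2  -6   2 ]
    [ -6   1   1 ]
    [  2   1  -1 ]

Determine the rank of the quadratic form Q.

3

Row-reducing A symmetrically gives the diagonal entries -2, 19, -6/19.
So there are 1 positive, 2 negative pivots.
The rank is the number of nonzero pivots: 3.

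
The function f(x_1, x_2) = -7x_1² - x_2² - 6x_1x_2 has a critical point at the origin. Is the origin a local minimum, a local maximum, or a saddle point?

The Hessian at the origin is H = [[-14, -6], [-6, -2]].
det H = -14·-2 − (-6)² = -8 < 0, so H is indefinite.
Therefore the origin is a saddle point.

saddle point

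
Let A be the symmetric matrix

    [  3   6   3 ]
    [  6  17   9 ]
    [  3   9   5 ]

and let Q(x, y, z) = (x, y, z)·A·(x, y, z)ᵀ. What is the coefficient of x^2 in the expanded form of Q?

The coefficient of x^2 is the diagonal entry A[1,1] = 3.

3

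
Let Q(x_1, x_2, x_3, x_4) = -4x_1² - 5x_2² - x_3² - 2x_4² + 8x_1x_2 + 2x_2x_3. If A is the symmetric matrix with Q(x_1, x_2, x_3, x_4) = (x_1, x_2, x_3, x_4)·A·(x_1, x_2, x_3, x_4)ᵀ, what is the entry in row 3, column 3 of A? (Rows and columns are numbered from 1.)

-1

The coefficient of x_3² in Q is -1, and that is exactly A[3,3].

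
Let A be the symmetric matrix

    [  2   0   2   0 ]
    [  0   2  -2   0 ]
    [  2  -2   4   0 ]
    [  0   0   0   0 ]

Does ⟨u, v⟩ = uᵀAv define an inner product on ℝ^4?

no

Applying the same elementary operations to the rows and columns of A produces a congruent diagonal matrix with entries 2, 2, 0, 0.
So there are 2 positive, 2 zero pivots.
Hence Q is positive semidefinite.
⟨·,·⟩ is an inner product exactly when A is positive definite.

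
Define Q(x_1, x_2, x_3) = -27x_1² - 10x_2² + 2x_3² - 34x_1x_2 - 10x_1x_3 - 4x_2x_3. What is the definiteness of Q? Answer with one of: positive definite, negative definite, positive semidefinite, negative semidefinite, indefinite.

indefinite

The symmetric matrix is A = [[-27, -17, -5], [-17, -10, -2], [-5, -2, 2]].
Symmetric row and column elimination reduces A to a congruent diagonal form with pivots -27, 19/27, 20/19.
That gives 2 positive, 1 negative pivots.
Hence Q is indefinite.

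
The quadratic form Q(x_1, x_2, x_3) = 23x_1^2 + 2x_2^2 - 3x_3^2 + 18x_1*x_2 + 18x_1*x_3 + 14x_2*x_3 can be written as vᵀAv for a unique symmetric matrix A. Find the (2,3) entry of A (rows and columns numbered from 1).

The coefficient of x_2·x_3 in Q is 14. For a symmetric A this equals A[2,3] + A[3,2] = 2·A[2,3].
So A[2,3] = 14/2 = 7.

7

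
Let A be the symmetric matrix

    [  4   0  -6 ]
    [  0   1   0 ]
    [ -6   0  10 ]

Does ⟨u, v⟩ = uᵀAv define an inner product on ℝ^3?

Leading principal minors: Δ_1 = 4, Δ_2 = 4, Δ_3 = 4.
All leading principal minors are positive, so by Sylvester's criterion Q is positive definite.
⟨·,·⟩ is an inner product exactly when A is positive definite.

yes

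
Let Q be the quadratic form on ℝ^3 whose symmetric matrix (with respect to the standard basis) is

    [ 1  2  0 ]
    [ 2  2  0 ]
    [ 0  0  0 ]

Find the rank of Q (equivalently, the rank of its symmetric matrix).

Symmetric row and column elimination reduces A to a congruent diagonal form with pivots 1, -2, 0.
That gives 1 positive, 1 negative, 1 zero pivots.
The rank is the number of nonzero pivots: 2.

2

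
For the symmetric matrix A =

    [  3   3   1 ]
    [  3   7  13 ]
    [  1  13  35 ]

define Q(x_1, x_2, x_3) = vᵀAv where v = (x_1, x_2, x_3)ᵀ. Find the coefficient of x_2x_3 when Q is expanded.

26

The coefficient of x_2x_3 is A[2,3] + A[3,2] = 2·13 = 26.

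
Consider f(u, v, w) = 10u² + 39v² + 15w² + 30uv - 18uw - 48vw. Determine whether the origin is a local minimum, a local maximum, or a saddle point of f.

local minimum

The Hessian at the origin is H = [[20, 30, -18], [30, 78, -48], [-18, -48, 30]].
Symmetric row and column elimination reduces H to a congruent diagonal form with pivots 20, 33, 24/55.
So there are 3 positive pivots.
H is positive definite, so the origin is a strict local minimum.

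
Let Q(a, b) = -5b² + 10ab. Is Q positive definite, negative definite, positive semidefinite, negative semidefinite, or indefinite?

indefinite

The symmetric matrix of Q is [[0, 5], [5, -5]].
For the 2×2 matrix [[0, 5], [5, -5]]: det = 0·-5 − (5)² = -25, trace = -5.
det < 0 so the eigenvalues have opposite signs; the form is indefinite.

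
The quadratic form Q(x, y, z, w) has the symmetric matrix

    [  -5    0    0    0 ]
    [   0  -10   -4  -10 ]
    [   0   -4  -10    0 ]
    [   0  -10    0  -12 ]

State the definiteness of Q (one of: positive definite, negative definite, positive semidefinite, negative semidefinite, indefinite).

Leading principal minors: Δ_1 = -5, Δ_2 = 50, Δ_3 = -420, Δ_4 = 40.
The signs alternate starting with Δ_1 < 0, so by Sylvester's criterion Q is negative definite.

negative definite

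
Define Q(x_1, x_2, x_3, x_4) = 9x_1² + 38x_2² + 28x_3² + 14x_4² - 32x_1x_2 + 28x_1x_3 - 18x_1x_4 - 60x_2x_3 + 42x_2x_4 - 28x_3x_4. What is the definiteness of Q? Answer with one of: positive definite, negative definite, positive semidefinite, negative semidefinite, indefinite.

positive definite

Write A = [[9, -16, 14, -9], [-16, 38, -30, 21], [14, -30, 28, -14], [-9, 21, -14, 14]].
Applying the same elementary operations to the rows and columns of A produces a congruent diagonal matrix with entries 9, 86/9, 150/43, 1/3.
So there are 4 positive pivots.
Hence Q is positive definite.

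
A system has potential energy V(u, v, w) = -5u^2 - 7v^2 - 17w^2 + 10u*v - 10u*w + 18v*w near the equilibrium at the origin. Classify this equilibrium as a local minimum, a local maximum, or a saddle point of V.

local maximum

The Hessian at the origin is H = [[-10, 10, -10], [10, -14, 18], [-10, 18, -34]].
Symmetric row and column elimination reduces H to a congruent diagonal form with pivots -10, -4, -8.
Counting signs: 3 negative.
H is negative definite, so the origin is a strict local maximum.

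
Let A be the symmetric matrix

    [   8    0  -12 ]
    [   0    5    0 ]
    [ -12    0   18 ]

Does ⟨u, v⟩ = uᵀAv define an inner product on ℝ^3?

no

Congruent diagonalization of A (simultaneous row and column reduction) yields pivots 8, 5, 0.
Counting signs: 2 positive, 1 zero.
Hence Q is positive semidefinite.
⟨·,·⟩ is an inner product exactly when A is positive definite.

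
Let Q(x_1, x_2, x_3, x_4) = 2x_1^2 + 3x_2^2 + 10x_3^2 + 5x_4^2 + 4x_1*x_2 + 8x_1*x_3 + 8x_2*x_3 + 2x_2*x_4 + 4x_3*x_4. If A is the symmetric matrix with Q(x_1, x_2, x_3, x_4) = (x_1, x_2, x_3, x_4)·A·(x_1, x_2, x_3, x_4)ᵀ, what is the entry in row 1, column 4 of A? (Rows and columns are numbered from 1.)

0

The coefficient of x_1·x_4 in Q is 0. For a symmetric A this equals A[1,4] + A[4,1] = 2·A[1,4].
So A[1,4] = 0/2 = 0.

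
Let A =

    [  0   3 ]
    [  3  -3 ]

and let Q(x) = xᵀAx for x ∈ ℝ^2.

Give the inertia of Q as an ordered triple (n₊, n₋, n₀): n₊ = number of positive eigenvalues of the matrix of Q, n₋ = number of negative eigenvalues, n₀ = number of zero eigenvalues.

(1, 1, 0)

By Sylvester's law of inertia any congruent diagonalization of A has 1 positive, 1 negative and 0 zero entries.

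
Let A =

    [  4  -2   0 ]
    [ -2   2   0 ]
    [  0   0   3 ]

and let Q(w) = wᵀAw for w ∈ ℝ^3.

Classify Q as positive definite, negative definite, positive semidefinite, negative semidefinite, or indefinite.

Leading principal minors: Δ_1 = 4, Δ_2 = 4, Δ_3 = 12.
All leading principal minors are positive, so by Sylvester's criterion Q is positive definite.

positive definite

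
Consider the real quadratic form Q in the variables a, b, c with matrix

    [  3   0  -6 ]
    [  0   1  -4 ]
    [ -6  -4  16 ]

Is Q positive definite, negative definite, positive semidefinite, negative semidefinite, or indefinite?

Applying the same elementary operations to the rows and columns of A produces a congruent diagonal matrix with entries 3, 1, -12.
Counting signs: 2 positive, 1 negative.
Hence Q is indefinite.

indefinite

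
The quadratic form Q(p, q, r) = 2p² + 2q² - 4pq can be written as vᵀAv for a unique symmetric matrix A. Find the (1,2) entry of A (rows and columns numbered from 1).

-2

The coefficient of p·q in Q is -4. For a symmetric A this equals A[1,2] + A[2,1] = 2·A[1,2].
So A[1,2] = -4/2 = -2.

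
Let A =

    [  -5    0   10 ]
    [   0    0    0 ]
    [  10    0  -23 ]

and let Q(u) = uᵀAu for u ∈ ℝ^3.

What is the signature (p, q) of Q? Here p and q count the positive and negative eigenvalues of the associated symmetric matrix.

Applying the same elementary operations to the rows and columns of A produces a congruent diagonal matrix with entries -5, 0, -3.
That gives 2 negative, 1 zero pivots.

(0, 2)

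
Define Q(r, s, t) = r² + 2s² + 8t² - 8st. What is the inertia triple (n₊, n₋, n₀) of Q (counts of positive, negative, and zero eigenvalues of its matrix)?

(2, 0, 1)

The symmetric matrix is A = [[1, 0, 0], [0, 2, -4], [0, -4, 8]].
Symmetric row and column elimination reduces A to a congruent diagonal form with pivots 1, 2, 0.
Counting signs: 2 positive, 1 zero.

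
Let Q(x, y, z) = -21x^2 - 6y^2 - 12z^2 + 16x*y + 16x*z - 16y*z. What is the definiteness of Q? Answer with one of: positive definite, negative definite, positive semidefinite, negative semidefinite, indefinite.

negative definite

The symmetric matrix of Q is A = [[-21, 8, 8], [8, -6, -8], [8, -8, -12]].
Leading principal minors: Δ_1 = -21, Δ_2 = 62, Δ_3 = -40.
The signs alternate starting with Δ_1 < 0, so by Sylvester's criterion Q is negative definite.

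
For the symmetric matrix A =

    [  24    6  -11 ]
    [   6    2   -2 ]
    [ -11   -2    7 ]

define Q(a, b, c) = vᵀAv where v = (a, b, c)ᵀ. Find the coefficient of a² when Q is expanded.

24

The coefficient of a² is the diagonal entry A[1,1] = 24.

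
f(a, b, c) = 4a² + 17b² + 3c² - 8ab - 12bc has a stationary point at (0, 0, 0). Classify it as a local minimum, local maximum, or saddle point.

local minimum

The Hessian at the origin is H = [[8, -8, 0], [-8, 34, -12], [0, -12, 6]].
Congruent diagonalization of H (simultaneous row and column reduction) yields pivots 8, 26, 6/13.
That gives 3 positive pivots.
H is positive definite, so the origin is a strict local minimum.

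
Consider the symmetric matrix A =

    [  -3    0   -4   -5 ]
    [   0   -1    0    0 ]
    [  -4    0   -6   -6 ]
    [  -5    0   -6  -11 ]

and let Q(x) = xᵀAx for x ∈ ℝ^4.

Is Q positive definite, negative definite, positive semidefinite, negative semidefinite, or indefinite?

negative definite

Applying the same elementary operations to the rows and columns of A produces a congruent diagonal matrix with entries -3, -1, -2/3, -2.
So there are 4 negative pivots.
Hence Q is negative definite.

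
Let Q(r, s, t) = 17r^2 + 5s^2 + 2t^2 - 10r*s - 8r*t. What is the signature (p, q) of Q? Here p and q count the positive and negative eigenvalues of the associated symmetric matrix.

Write A = [[17, -5, -4], [-5, 5, 0], [-4, 0, 2]].
An LDLᵀ factorisation of A has diagonal entries 17, 60/17, 2/3.
That gives 3 positive pivots.

(3, 0)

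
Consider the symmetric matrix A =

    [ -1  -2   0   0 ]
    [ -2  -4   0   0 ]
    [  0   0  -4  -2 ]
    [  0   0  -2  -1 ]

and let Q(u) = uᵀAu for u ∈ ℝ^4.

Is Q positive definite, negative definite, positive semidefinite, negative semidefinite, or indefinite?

negative semidefinite

Symmetric row and column elimination reduces A to a congruent diagonal form with pivots -1, 0, -4, 0.
So there are 2 negative, 2 zero pivots.
Hence Q is negative semidefinite.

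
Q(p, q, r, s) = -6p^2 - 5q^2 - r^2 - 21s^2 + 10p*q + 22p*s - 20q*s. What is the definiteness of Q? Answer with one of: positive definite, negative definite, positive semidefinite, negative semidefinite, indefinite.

negative semidefinite

The associated matrix is A = [[-6, 5, 0, 11], [5, -5, 0, -10], [0, 0, -1, 0], [11, -10, 0, -21]].
Congruent diagonalization of A (simultaneous row and column reduction) yields pivots -6, -5/6, -1, 0.
So there are 3 negative, 1 zero pivots.
Hence Q is negative semidefinite.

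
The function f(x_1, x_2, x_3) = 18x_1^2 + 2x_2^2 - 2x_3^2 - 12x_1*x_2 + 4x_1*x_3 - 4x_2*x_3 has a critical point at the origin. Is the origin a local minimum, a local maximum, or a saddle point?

saddle point

The Hessian at the origin is H = [[36, -12, 4], [-12, 4, -4], [4, -4, -4]].
H is indefinite, so the origin is a saddle point.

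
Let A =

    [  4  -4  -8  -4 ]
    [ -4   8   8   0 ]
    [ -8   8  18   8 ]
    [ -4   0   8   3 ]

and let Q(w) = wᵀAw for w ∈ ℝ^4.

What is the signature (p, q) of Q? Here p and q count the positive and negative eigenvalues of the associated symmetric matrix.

(3, 1)

Applying the same elementary operations to the rows and columns of A produces a congruent diagonal matrix with entries 4, 4, 2, -5.
That gives 3 positive, 1 negative pivots.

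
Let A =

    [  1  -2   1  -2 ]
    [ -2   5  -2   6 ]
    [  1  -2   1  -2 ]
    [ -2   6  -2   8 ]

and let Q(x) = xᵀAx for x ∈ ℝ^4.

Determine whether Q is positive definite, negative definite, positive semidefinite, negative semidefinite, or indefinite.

Row-reducing A symmetrically gives the diagonal entries 1, 1, 0, 0.
Counting signs: 2 positive, 2 zero.
Hence Q is positive semidefinite.

positive semidefinite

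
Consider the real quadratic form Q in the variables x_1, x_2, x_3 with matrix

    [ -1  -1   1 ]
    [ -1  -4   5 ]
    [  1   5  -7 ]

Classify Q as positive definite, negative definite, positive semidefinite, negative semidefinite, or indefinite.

Leading principal minors: Δ_1 = -1, Δ_2 = 3, Δ_3 = -2.
The signs alternate starting with Δ_1 < 0, so by Sylvester's criterion Q is negative definite.

negative definite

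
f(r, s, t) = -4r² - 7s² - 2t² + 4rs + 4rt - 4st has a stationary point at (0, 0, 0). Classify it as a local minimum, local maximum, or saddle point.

local maximum

The Hessian at the origin is H = [[-8, 4, 4], [4, -14, -4], [4, -4, -4]].
An LDLᵀ factorisation of H has diagonal entries -8, -12, -5/3.
Counting signs: 3 negative.
H is negative definite, so the origin is a strict local maximum.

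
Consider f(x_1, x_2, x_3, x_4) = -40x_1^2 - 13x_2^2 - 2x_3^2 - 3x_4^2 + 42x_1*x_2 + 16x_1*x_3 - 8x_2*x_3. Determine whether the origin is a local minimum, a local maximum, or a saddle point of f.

The Hessian at the origin is H = [[-80, 42, 16, 0], [42, -26, -8, 0], [16, -8, -4, 0], [0, 0, 0, -6]].
Applying the same elementary operations to the rows and columns of H produces a congruent diagonal matrix with entries -80, -79/20, -60/79, -6.
Counting signs: 4 negative.
H is negative definite, so the origin is a strict local maximum.

local maximum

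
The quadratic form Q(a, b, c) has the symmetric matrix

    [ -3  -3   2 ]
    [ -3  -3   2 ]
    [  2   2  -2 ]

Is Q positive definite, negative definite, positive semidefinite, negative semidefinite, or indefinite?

Symmetric row and column elimination reduces A to a congruent diagonal form with pivots -3, 0, -2/3.
Counting signs: 2 negative, 1 zero.
Hence Q is negative semidefinite.

negative semidefinite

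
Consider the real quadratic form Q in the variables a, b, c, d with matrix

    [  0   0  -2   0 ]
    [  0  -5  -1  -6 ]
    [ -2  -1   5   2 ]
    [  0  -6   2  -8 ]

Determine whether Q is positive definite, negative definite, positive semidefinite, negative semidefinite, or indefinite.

A is congruent to a diagonal matrix with 1 positive, 3 negative and 0 zero entries, so Q is indefinite.

indefinite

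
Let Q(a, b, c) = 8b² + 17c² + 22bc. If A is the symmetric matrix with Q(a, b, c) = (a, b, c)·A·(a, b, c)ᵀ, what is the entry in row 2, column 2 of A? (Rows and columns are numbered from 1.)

The coefficient of b² in Q is 8, and that is exactly A[2,2].

8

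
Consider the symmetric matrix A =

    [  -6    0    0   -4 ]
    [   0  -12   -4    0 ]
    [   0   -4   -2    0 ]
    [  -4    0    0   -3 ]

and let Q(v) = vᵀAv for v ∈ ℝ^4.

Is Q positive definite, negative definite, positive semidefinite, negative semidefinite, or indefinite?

negative definite

Leading principal minors: Δ_1 = -6, Δ_2 = 72, Δ_3 = -48, Δ_4 = 16.
The signs alternate starting with Δ_1 < 0, so by Sylvester's criterion Q is negative definite.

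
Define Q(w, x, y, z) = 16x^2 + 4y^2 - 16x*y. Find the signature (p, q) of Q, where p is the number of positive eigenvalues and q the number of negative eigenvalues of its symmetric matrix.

The associated matrix is A = [[0, 0, 0, 0], [0, 16, -8, 0], [0, -8, 4, 0], [0, 0, 0, 0]].
Row-reducing A symmetrically gives the diagonal entries 0, 16, 0, 0.
Counting signs: 1 positive, 3 zero.

(1, 0)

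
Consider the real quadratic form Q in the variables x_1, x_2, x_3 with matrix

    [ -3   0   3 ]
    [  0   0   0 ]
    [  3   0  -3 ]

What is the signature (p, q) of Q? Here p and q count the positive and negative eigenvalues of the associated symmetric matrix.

Applying the same elementary operations to the rows and columns of A produces a congruent diagonal matrix with entries -3, 0, 0.
So there are 1 negative, 2 zero pivots.

(0, 1)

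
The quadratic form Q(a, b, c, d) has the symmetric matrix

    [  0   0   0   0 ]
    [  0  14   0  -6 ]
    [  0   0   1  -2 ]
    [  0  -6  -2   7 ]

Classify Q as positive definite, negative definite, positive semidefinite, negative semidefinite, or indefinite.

positive semidefinite

Row-reducing A symmetrically gives the diagonal entries 0, 14, 1, 3/7.
That gives 3 positive, 1 zero pivots.
Hence Q is positive semidefinite.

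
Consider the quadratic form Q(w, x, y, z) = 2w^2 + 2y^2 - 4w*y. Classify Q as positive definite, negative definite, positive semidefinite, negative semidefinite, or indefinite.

positive semidefinite

The associated matrix is A = [[2, 0, -2, 0], [0, 0, 0, 0], [-2, 0, 2, 0], [0, 0, 0, 0]].
Congruent diagonalization of A (simultaneous row and column reduction) yields pivots 2, 0, 0, 0.
So there are 1 positive, 3 zero pivots.
Hence Q is positive semidefinite.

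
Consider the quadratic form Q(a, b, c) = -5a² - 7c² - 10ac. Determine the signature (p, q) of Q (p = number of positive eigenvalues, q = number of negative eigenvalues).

The associated matrix is A = [[-5, 0, -5], [0, 0, 0], [-5, 0, -7]].
Row-reducing A symmetrically gives the diagonal entries -5, 0, -2.
Counting signs: 2 negative, 1 zero.

(0, 2)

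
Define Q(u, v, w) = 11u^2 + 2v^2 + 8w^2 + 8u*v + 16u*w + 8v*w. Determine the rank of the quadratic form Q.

The symmetric matrix is A = [[11, 4, 8], [4, 2, 4], [8, 4, 8]].
Congruent diagonalization of A (simultaneous row and column reduction) yields pivots 11, 6/11, 0.
That gives 2 positive, 1 zero pivots.
The rank is the number of nonzero pivots: 2.

2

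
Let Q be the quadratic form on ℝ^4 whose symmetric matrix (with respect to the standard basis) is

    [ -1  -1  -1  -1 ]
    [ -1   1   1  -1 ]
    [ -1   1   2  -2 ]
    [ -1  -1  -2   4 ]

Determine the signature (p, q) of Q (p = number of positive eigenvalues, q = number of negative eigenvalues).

(3, 1)

Applying the same elementary operations to the rows and columns of A produces a congruent diagonal matrix with entries -1, 2, 1, 4.
So there are 3 positive, 1 negative pivots.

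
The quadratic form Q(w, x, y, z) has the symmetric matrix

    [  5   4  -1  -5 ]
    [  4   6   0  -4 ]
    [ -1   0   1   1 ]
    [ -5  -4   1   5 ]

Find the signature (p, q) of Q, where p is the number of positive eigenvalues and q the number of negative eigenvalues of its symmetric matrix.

(3, 0)

Symmetric row and column elimination reduces A to a congruent diagonal form with pivots 5, 14/5, 4/7, 0.
Counting signs: 3 positive, 1 zero.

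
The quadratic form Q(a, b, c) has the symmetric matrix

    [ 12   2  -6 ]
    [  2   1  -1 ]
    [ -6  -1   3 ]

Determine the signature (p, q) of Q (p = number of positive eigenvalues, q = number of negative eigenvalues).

Symmetric row and column elimination reduces A to a congruent diagonal form with pivots 12, 2/3, 0.
Counting signs: 2 positive, 1 zero.

(2, 0)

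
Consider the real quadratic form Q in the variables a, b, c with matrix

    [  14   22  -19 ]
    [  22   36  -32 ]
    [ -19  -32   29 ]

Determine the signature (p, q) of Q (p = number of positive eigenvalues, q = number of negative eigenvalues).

(2, 0)

Congruent diagonalization of A (simultaneous row and column reduction) yields pivots 14, 10/7, 0.
So there are 2 positive, 1 zero pivots.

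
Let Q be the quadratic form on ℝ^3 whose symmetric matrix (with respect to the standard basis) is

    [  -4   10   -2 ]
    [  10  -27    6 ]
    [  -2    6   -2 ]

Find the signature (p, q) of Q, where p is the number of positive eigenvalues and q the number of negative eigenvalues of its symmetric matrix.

(0, 3)

Symmetric row and column elimination reduces A to a congruent diagonal form with pivots -4, -2, -1/2.
That gives 3 negative pivots.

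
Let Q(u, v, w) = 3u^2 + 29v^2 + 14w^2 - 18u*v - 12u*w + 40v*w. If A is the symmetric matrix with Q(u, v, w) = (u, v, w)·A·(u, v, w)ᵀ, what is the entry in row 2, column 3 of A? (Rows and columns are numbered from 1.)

20

The coefficient of v·w in Q is 40. For a symmetric A this equals A[2,3] + A[3,2] = 2·A[2,3].
So A[2,3] = 40/2 = 20.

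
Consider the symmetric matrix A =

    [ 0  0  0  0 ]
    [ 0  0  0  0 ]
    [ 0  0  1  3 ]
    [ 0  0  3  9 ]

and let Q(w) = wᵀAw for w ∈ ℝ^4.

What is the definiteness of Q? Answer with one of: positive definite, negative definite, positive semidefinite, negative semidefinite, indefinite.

positive semidefinite

Applying the same elementary operations to the rows and columns of A produces a congruent diagonal matrix with entries 0, 0, 1, 0.
That gives 1 positive, 3 zero pivots.
Hence Q is positive semidefinite.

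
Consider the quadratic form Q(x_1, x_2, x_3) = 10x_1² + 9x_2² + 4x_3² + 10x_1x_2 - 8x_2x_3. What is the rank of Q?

Write A = [[10, 5, 0], [5, 9, -4], [0, -4, 4]].
Row-reducing A symmetrically gives the diagonal entries 10, 13/2, 20/13.
So there are 3 positive pivots.
The rank is the number of nonzero pivots: 3.

3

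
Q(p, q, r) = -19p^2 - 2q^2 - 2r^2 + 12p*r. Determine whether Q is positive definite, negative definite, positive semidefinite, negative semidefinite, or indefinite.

The symmetric matrix of Q is A = [[-19, 0, 6], [0, -2, 0], [6, 0, -2]].
Leading principal minors: Δ_1 = -19, Δ_2 = 38, Δ_3 = -4.
The signs alternate starting with Δ_1 < 0, so by Sylvester's criterion Q is negative definite.

negative definite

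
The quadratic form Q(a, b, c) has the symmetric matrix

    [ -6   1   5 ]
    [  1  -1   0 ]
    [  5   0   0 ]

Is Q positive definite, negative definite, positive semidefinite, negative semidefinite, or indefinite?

indefinite

Symmetric row and column elimination reduces A to a congruent diagonal form with pivots -6, -5/6, 5.
Counting signs: 1 positive, 2 negative.
Hence Q is indefinite.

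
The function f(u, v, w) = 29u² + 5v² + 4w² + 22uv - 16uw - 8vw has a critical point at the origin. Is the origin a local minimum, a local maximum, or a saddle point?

The Hessian at the origin is H = [[58, 22, -16], [22, 10, -8], [-16, -8, 8]].
Congruent diagonalization of H (simultaneous row and column reduction) yields pivots 58, 48/29, 4/3.
So there are 3 positive pivots.
H is positive definite, so the origin is a strict local minimum.

local minimum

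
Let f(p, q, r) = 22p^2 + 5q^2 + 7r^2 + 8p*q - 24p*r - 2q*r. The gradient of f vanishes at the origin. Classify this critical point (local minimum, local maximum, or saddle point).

The Hessian at the origin is H = [[44, 8, -24], [8, 10, -2], [-24, -2, 14]].
An LDLᵀ factorisation of H has diagonal entries 44, 94/11, 12/47.
Counting signs: 3 positive.
H is positive definite, so the origin is a strict local minimum.

local minimum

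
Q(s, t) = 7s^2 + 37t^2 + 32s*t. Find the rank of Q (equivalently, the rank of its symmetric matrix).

2

The symmetric matrix is A = [[7, 16], [16, 37]].
Symmetric row and column elimination reduces A to a congruent diagonal form with pivots 7, 3/7.
Counting signs: 2 positive.
The rank is the number of nonzero pivots: 2.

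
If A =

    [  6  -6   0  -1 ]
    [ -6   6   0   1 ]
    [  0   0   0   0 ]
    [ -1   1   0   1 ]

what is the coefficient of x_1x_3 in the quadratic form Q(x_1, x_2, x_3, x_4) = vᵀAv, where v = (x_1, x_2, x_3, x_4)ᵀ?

0

The coefficient of x_1x_3 is A[1,3] + A[3,1] = 2·0 = 0.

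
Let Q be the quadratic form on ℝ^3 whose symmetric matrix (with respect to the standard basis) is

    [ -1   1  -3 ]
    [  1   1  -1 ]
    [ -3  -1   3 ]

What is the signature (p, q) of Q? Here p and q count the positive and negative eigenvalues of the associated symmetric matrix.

Applying the same elementary operations to the rows and columns of A produces a congruent diagonal matrix with entries -1, 2, 4.
That gives 2 positive, 1 negative pivots.

(2, 1)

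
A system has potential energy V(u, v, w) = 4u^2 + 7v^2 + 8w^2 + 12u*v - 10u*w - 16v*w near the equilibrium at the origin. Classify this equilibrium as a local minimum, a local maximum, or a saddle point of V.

saddle point

The Hessian at the origin is H = [[8, 12, -10], [12, 14, -16], [-10, -16, 16]].
An LDLᵀ factorisation of H has diagonal entries 8, -4, 15/4.
That gives 2 positive, 1 negative pivots.
H is indefinite, so the origin is a saddle point.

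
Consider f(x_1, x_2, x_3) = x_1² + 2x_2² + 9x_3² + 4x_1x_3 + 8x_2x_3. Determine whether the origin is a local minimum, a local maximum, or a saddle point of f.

The Hessian at the origin is H = [[2, 0, 4], [0, 4, 8], [4, 8, 18]].
An LDLᵀ factorisation of H has diagonal entries 2, 4, -6.
That gives 2 positive, 1 negative pivots.
H is indefinite, so the origin is a saddle point.

saddle point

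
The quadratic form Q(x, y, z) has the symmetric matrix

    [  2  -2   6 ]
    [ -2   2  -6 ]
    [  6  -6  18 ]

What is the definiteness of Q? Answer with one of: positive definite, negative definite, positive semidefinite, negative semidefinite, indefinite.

Congruent diagonalization of A (simultaneous row and column reduction) yields pivots 2, 0, 0.
So there are 1 positive, 2 zero pivots.
Hence Q is positive semidefinite.

positive semidefinite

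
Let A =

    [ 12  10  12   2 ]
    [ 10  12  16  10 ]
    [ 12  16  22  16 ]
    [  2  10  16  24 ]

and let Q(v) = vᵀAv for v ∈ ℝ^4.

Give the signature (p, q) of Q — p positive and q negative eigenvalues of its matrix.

(4, 0)

Symmetric row and column elimination reduces A to a congruent diagonal form with pivots 12, 11/3, 2/11, 4.
So there are 4 positive pivots.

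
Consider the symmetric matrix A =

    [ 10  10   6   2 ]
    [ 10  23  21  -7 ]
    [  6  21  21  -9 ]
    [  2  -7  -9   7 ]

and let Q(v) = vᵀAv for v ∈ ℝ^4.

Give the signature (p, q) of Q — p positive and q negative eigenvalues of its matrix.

Congruent diagonalization of A (simultaneous row and column reduction) yields pivots 10, 13, 6/65, 0.
Counting signs: 3 positive, 1 zero.

(3, 0)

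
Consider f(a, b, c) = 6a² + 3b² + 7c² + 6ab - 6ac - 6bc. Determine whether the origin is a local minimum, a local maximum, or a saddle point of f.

The Hessian at the origin is H = [[12, 6, -6], [6, 6, -6], [-6, -6, 14]].
Congruent diagonalization of H (simultaneous row and column reduction) yields pivots 12, 3, 8.
Counting signs: 3 positive.
H is positive definite, so the origin is a strict local minimum.

local minimum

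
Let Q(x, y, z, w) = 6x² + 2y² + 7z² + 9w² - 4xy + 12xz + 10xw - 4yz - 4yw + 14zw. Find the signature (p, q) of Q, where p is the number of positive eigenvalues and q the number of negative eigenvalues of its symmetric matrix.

(4, 0)

The associated matrix is A = [[6, -2, 6, 5], [-2, 2, -2, -2], [6, -2, 7, 7], [5, -2, 7, 9]].
An LDLᵀ factorisation of A has diagonal entries 6, 4/3, 1, 3/4.
Counting signs: 4 positive.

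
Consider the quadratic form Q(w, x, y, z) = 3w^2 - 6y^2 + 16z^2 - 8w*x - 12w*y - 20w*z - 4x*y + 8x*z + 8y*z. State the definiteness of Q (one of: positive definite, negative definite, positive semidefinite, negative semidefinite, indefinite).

The associated matrix is A = [[3, -4, -6, -10], [-4, 0, -2, 4], [-6, -2, -6, 4], [-10, 4, 4, 16]].
Symmetric row and column elimination reduces A to a congruent diagonal form with pivots 3, -16/3, 3/4, -4.
So there are 2 positive, 2 negative pivots.
Hence Q is indefinite.

indefinite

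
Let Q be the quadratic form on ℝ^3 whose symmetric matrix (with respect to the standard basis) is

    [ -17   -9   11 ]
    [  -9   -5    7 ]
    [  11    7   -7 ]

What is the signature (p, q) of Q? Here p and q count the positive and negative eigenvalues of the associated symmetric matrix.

(1, 2)

An LDLᵀ factorisation of A has diagonal entries -17, -4/17, 6.
That gives 1 positive, 2 negative pivots.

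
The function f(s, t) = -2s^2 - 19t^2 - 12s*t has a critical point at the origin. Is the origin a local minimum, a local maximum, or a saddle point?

The Hessian at the origin is H = [[-4, -12], [-12, -38]].
det H = -4·-38 − (-12)² = 8 > 0 and H[1,1] = -4 < 0, so H is negative definite.
Therefore the origin is a local maximum.

local maximum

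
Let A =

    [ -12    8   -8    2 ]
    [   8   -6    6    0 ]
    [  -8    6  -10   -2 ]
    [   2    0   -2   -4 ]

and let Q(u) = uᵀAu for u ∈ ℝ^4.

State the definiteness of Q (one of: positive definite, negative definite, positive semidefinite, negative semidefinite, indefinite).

Symmetric row and column elimination reduces A to a congruent diagonal form with pivots -12, -2/3, -4, 0.
That gives 3 negative, 1 zero pivots.
Hence Q is negative semidefinite.

negative semidefinite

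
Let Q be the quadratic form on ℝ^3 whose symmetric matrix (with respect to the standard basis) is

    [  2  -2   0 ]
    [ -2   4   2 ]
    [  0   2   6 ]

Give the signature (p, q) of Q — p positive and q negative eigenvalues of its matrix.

Symmetric row and column elimination reduces A to a congruent diagonal form with pivots 2, 2, 4.
That gives 3 positive pivots.

(3, 0)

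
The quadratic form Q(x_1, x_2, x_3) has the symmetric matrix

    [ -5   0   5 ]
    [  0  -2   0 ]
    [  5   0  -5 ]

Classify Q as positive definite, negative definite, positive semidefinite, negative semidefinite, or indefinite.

negative semidefinite

Applying the same elementary operations to the rows and columns of A produces a congruent diagonal matrix with entries -5, -2, 0.
Counting signs: 2 negative, 1 zero.
Hence Q is negative semidefinite.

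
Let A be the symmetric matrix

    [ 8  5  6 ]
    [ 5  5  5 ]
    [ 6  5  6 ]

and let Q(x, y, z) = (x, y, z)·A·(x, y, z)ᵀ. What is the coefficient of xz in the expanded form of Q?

12

The coefficient of xz is A[1,3] + A[3,1] = 2·6 = 12.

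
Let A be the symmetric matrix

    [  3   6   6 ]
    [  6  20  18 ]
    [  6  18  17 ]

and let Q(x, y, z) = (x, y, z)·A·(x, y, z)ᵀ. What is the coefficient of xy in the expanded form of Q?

12

The coefficient of xy is A[1,2] + A[2,1] = 2·6 = 12.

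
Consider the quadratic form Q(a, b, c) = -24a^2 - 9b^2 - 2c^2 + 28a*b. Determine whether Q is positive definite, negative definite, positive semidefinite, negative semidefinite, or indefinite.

Write A = [[-24, 14, 0], [14, -9, 0], [0, 0, -2]].
Congruent diagonalization of A (simultaneous row and column reduction) yields pivots -24, -5/6, -2.
Counting signs: 3 negative.
Hence Q is negative definite.

negative definite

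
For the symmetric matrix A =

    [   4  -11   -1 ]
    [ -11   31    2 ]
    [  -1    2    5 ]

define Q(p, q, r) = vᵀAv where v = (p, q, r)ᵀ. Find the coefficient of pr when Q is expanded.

-2

The coefficient of pr is A[1,3] + A[3,1] = 2·(-1) = -2.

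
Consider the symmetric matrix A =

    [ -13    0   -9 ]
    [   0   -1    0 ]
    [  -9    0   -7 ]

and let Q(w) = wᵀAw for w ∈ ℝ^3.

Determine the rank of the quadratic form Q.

3

An LDLᵀ factorisation of A has diagonal entries -13, -1, -10/13.
Counting signs: 3 negative.
The rank is the number of nonzero pivots: 3.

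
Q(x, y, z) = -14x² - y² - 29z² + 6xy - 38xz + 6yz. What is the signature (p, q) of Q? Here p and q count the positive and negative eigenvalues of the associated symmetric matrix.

Write A = [[-14, 3, -19], [3, -1, 3], [-19, 3, -29]].
Congruent diagonalization of A (simultaneous row and column reduction) yields pivots -14, -5/14, 0.
So there are 2 negative, 1 zero pivots.

(0, 2)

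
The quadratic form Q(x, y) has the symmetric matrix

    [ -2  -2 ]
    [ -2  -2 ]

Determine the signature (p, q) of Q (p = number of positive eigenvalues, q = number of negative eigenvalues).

(0, 1)

Applying the same elementary operations to the rows and columns of A produces a congruent diagonal matrix with entries -2, 0.
So there are 1 negative, 1 zero pivots.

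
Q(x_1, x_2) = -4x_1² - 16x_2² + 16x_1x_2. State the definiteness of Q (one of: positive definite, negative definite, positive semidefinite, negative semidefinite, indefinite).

negative semidefinite

The symmetric matrix of Q is [[-4, 8], [8, -16]].
For the 2×2 matrix [[-4, 8], [8, -16]]: det = -4·-16 − (8)² = 0, trace = -20.
det = 0 so one eigenvalue is zero; the form is semidefinite with the sign of the trace.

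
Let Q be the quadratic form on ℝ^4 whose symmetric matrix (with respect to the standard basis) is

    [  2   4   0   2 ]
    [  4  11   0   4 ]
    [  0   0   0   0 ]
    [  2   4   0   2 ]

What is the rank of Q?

2

Symmetric row and column elimination reduces A to a congruent diagonal form with pivots 2, 3, 0, 0.
That gives 2 positive, 2 zero pivots.
The rank is the number of nonzero pivots: 2.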